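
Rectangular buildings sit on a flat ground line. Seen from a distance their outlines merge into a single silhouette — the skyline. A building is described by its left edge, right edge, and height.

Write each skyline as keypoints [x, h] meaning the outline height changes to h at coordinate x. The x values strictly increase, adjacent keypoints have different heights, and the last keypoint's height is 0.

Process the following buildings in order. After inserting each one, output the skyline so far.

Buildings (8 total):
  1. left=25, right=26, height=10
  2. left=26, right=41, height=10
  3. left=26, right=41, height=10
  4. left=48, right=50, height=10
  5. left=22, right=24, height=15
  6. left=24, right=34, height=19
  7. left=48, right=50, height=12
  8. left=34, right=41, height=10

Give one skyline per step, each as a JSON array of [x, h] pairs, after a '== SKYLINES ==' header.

== SKYLINES ==
[[25,10],[26,0]]
[[25,10],[41,0]]
[[25,10],[41,0]]
[[25,10],[41,0],[48,10],[50,0]]
[[22,15],[24,0],[25,10],[41,0],[48,10],[50,0]]
[[22,15],[24,19],[34,10],[41,0],[48,10],[50,0]]
[[22,15],[24,19],[34,10],[41,0],[48,12],[50,0]]
[[22,15],[24,19],[34,10],[41,0],[48,12],[50,0]]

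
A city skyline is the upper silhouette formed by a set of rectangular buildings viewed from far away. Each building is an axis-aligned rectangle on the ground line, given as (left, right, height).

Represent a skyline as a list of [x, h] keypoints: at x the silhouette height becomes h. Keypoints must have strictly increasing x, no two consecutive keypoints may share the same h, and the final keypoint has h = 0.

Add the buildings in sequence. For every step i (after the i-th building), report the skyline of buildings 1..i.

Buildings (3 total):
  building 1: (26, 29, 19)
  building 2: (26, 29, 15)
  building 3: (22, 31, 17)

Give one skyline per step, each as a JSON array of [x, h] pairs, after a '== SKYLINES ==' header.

== SKYLINES ==
[[26,19],[29,0]]
[[26,19],[29,0]]
[[22,17],[26,19],[29,17],[31,0]]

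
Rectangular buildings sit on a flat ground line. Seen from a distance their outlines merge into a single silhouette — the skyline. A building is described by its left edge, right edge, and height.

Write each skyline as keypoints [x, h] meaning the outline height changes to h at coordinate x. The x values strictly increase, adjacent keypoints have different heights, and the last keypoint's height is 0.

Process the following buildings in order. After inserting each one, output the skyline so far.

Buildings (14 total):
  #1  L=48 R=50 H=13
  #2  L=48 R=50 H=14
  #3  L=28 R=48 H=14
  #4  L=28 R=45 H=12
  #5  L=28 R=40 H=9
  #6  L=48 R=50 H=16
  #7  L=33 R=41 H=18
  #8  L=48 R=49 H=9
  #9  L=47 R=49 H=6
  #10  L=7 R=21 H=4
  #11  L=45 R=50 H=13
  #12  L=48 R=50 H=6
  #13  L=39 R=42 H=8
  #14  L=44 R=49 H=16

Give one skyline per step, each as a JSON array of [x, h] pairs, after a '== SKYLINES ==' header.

== SKYLINES ==
[[48,13],[50,0]]
[[48,14],[50,0]]
[[28,14],[50,0]]
[[28,14],[50,0]]
[[28,14],[50,0]]
[[28,14],[48,16],[50,0]]
[[28,14],[33,18],[41,14],[48,16],[50,0]]
[[28,14],[33,18],[41,14],[48,16],[50,0]]
[[28,14],[33,18],[41,14],[48,16],[50,0]]
[[7,4],[21,0],[28,14],[33,18],[41,14],[48,16],[50,0]]
[[7,4],[21,0],[28,14],[33,18],[41,14],[48,16],[50,0]]
[[7,4],[21,0],[28,14],[33,18],[41,14],[48,16],[50,0]]
[[7,4],[21,0],[28,14],[33,18],[41,14],[48,16],[50,0]]
[[7,4],[21,0],[28,14],[33,18],[41,14],[44,16],[50,0]]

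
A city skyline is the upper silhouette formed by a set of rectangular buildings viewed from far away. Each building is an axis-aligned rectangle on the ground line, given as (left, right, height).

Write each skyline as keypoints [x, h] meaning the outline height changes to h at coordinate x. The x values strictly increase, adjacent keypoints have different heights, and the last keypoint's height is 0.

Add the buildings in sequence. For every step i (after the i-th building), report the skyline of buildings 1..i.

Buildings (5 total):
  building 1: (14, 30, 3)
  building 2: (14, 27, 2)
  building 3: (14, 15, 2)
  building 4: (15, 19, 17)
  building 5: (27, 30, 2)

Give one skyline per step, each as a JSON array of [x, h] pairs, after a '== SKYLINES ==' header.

== SKYLINES ==
[[14,3],[30,0]]
[[14,3],[30,0]]
[[14,3],[30,0]]
[[14,3],[15,17],[19,3],[30,0]]
[[14,3],[15,17],[19,3],[30,0]]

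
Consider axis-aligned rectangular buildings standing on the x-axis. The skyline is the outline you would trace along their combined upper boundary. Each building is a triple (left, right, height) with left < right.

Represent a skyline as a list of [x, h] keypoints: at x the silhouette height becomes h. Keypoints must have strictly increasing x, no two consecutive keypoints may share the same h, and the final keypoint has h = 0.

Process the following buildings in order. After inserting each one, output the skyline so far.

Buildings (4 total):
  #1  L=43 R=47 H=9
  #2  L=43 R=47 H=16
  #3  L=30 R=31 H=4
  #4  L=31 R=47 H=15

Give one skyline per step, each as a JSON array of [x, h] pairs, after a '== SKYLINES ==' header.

== SKYLINES ==
[[43,9],[47,0]]
[[43,16],[47,0]]
[[30,4],[31,0],[43,16],[47,0]]
[[30,4],[31,15],[43,16],[47,0]]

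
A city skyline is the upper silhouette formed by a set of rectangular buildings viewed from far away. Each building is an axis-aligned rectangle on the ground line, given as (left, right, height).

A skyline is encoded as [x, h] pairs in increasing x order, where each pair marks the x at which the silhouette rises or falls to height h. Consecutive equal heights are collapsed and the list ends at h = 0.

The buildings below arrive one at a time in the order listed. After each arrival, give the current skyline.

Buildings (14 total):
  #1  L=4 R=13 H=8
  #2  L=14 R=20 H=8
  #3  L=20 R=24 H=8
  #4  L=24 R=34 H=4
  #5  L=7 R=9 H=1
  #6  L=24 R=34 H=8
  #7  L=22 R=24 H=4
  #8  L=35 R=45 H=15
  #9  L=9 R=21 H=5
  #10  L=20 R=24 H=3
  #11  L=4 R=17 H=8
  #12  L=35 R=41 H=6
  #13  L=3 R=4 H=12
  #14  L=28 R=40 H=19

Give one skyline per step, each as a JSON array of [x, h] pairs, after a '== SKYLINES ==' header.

== SKYLINES ==
[[4,8],[13,0]]
[[4,8],[13,0],[14,8],[20,0]]
[[4,8],[13,0],[14,8],[24,0]]
[[4,8],[13,0],[14,8],[24,4],[34,0]]
[[4,8],[13,0],[14,8],[24,4],[34,0]]
[[4,8],[13,0],[14,8],[34,0]]
[[4,8],[13,0],[14,8],[34,0]]
[[4,8],[13,0],[14,8],[34,0],[35,15],[45,0]]
[[4,8],[13,5],[14,8],[34,0],[35,15],[45,0]]
[[4,8],[13,5],[14,8],[34,0],[35,15],[45,0]]
[[4,8],[34,0],[35,15],[45,0]]
[[4,8],[34,0],[35,15],[45,0]]
[[3,12],[4,8],[34,0],[35,15],[45,0]]
[[3,12],[4,8],[28,19],[40,15],[45,0]]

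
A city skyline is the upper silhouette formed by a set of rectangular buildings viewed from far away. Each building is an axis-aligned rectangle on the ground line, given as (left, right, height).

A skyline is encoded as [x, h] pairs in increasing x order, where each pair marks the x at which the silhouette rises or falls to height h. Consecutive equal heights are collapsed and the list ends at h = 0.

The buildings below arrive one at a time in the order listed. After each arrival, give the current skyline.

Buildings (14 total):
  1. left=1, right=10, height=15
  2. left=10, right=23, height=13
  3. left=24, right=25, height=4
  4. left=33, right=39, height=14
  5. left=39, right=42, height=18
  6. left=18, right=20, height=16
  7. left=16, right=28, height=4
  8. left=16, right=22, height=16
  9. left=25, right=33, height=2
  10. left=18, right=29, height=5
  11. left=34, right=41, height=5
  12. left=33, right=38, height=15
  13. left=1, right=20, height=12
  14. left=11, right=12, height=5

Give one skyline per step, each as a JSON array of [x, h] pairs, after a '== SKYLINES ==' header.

== SKYLINES ==
[[1,15],[10,0]]
[[1,15],[10,13],[23,0]]
[[1,15],[10,13],[23,0],[24,4],[25,0]]
[[1,15],[10,13],[23,0],[24,4],[25,0],[33,14],[39,0]]
[[1,15],[10,13],[23,0],[24,4],[25,0],[33,14],[39,18],[42,0]]
[[1,15],[10,13],[18,16],[20,13],[23,0],[24,4],[25,0],[33,14],[39,18],[42,0]]
[[1,15],[10,13],[18,16],[20,13],[23,4],[28,0],[33,14],[39,18],[42,0]]
[[1,15],[10,13],[16,16],[22,13],[23,4],[28,0],[33,14],[39,18],[42,0]]
[[1,15],[10,13],[16,16],[22,13],[23,4],[28,2],[33,14],[39,18],[42,0]]
[[1,15],[10,13],[16,16],[22,13],[23,5],[29,2],[33,14],[39,18],[42,0]]
[[1,15],[10,13],[16,16],[22,13],[23,5],[29,2],[33,14],[39,18],[42,0]]
[[1,15],[10,13],[16,16],[22,13],[23,5],[29,2],[33,15],[38,14],[39,18],[42,0]]
[[1,15],[10,13],[16,16],[22,13],[23,5],[29,2],[33,15],[38,14],[39,18],[42,0]]
[[1,15],[10,13],[16,16],[22,13],[23,5],[29,2],[33,15],[38,14],[39,18],[42,0]]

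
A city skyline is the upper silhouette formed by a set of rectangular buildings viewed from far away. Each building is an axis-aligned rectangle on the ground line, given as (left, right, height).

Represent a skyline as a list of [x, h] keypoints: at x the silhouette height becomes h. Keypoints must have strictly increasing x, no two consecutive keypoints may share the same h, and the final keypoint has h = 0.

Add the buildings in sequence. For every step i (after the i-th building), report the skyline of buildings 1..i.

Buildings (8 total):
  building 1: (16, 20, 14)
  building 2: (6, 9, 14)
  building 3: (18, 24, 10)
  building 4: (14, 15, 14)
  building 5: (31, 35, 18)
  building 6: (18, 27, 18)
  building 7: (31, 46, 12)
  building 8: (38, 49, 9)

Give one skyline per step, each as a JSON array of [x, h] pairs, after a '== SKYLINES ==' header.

== SKYLINES ==
[[16,14],[20,0]]
[[6,14],[9,0],[16,14],[20,0]]
[[6,14],[9,0],[16,14],[20,10],[24,0]]
[[6,14],[9,0],[14,14],[15,0],[16,14],[20,10],[24,0]]
[[6,14],[9,0],[14,14],[15,0],[16,14],[20,10],[24,0],[31,18],[35,0]]
[[6,14],[9,0],[14,14],[15,0],[16,14],[18,18],[27,0],[31,18],[35,0]]
[[6,14],[9,0],[14,14],[15,0],[16,14],[18,18],[27,0],[31,18],[35,12],[46,0]]
[[6,14],[9,0],[14,14],[15,0],[16,14],[18,18],[27,0],[31,18],[35,12],[46,9],[49,0]]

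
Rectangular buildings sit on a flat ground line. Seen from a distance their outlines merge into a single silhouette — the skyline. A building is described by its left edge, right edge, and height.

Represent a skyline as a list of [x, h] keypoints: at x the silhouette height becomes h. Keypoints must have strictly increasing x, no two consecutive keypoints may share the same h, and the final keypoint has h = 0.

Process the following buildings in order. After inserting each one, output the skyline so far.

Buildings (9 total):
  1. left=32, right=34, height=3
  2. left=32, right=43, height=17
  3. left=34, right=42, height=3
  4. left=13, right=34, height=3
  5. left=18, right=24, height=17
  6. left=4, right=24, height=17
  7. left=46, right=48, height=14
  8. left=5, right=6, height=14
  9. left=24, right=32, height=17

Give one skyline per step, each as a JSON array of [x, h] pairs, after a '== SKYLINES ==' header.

== SKYLINES ==
[[32,3],[34,0]]
[[32,17],[43,0]]
[[32,17],[43,0]]
[[13,3],[32,17],[43,0]]
[[13,3],[18,17],[24,3],[32,17],[43,0]]
[[4,17],[24,3],[32,17],[43,0]]
[[4,17],[24,3],[32,17],[43,0],[46,14],[48,0]]
[[4,17],[24,3],[32,17],[43,0],[46,14],[48,0]]
[[4,17],[43,0],[46,14],[48,0]]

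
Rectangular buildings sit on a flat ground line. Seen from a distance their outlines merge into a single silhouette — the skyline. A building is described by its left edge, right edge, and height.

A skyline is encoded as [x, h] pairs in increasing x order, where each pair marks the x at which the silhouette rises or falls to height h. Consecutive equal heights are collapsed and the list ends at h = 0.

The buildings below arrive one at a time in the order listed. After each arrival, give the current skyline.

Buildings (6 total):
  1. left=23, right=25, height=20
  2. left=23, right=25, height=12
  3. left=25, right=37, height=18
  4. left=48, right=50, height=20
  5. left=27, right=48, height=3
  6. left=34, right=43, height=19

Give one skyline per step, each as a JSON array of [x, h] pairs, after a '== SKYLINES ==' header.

== SKYLINES ==
[[23,20],[25,0]]
[[23,20],[25,0]]
[[23,20],[25,18],[37,0]]
[[23,20],[25,18],[37,0],[48,20],[50,0]]
[[23,20],[25,18],[37,3],[48,20],[50,0]]
[[23,20],[25,18],[34,19],[43,3],[48,20],[50,0]]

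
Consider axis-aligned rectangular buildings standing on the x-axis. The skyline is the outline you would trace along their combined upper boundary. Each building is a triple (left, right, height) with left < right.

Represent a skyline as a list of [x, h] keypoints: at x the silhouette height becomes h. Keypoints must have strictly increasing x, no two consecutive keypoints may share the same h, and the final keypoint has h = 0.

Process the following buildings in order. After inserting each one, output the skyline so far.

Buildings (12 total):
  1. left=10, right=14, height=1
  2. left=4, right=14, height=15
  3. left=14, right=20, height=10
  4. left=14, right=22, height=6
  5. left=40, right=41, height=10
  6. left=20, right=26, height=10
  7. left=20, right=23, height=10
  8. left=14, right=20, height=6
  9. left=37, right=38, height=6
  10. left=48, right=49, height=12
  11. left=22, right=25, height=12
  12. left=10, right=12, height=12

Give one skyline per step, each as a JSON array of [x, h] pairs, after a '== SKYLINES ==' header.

== SKYLINES ==
[[10,1],[14,0]]
[[4,15],[14,0]]
[[4,15],[14,10],[20,0]]
[[4,15],[14,10],[20,6],[22,0]]
[[4,15],[14,10],[20,6],[22,0],[40,10],[41,0]]
[[4,15],[14,10],[26,0],[40,10],[41,0]]
[[4,15],[14,10],[26,0],[40,10],[41,0]]
[[4,15],[14,10],[26,0],[40,10],[41,0]]
[[4,15],[14,10],[26,0],[37,6],[38,0],[40,10],[41,0]]
[[4,15],[14,10],[26,0],[37,6],[38,0],[40,10],[41,0],[48,12],[49,0]]
[[4,15],[14,10],[22,12],[25,10],[26,0],[37,6],[38,0],[40,10],[41,0],[48,12],[49,0]]
[[4,15],[14,10],[22,12],[25,10],[26,0],[37,6],[38,0],[40,10],[41,0],[48,12],[49,0]]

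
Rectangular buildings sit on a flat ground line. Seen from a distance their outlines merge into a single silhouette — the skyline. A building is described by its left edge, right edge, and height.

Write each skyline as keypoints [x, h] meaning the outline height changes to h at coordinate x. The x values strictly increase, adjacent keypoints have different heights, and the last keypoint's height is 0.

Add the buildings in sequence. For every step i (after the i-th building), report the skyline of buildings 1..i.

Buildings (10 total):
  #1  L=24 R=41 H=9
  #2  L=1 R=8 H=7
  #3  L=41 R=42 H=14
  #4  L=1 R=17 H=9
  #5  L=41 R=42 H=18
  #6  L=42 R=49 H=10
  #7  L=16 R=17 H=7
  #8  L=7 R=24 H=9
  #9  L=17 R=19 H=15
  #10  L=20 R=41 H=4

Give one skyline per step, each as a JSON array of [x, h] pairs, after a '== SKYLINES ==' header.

== SKYLINES ==
[[24,9],[41,0]]
[[1,7],[8,0],[24,9],[41,0]]
[[1,7],[8,0],[24,9],[41,14],[42,0]]
[[1,9],[17,0],[24,9],[41,14],[42,0]]
[[1,9],[17,0],[24,9],[41,18],[42,0]]
[[1,9],[17,0],[24,9],[41,18],[42,10],[49,0]]
[[1,9],[17,0],[24,9],[41,18],[42,10],[49,0]]
[[1,9],[41,18],[42,10],[49,0]]
[[1,9],[17,15],[19,9],[41,18],[42,10],[49,0]]
[[1,9],[17,15],[19,9],[41,18],[42,10],[49,0]]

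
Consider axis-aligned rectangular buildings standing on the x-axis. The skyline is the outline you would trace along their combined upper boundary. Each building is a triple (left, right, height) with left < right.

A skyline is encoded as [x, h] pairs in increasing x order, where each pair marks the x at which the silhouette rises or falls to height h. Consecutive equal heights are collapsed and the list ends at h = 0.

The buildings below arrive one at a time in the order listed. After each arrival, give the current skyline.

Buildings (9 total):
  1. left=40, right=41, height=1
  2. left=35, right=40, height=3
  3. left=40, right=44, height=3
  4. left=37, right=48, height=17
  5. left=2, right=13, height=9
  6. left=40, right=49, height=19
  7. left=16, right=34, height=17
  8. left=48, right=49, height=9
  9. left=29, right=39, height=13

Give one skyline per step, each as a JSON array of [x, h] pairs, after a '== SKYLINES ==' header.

== SKYLINES ==
[[40,1],[41,0]]
[[35,3],[40,1],[41,0]]
[[35,3],[44,0]]
[[35,3],[37,17],[48,0]]
[[2,9],[13,0],[35,3],[37,17],[48,0]]
[[2,9],[13,0],[35,3],[37,17],[40,19],[49,0]]
[[2,9],[13,0],[16,17],[34,0],[35,3],[37,17],[40,19],[49,0]]
[[2,9],[13,0],[16,17],[34,0],[35,3],[37,17],[40,19],[49,0]]
[[2,9],[13,0],[16,17],[34,13],[37,17],[40,19],[49,0]]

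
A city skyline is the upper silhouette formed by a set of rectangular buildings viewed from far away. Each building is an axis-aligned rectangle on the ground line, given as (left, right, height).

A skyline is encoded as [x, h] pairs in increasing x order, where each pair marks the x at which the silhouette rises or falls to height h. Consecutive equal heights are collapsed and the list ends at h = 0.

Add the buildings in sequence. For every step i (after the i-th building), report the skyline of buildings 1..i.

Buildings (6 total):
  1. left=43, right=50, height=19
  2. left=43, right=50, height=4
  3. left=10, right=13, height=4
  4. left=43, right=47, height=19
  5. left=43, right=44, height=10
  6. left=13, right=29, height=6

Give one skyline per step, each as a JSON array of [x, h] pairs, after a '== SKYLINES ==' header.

== SKYLINES ==
[[43,19],[50,0]]
[[43,19],[50,0]]
[[10,4],[13,0],[43,19],[50,0]]
[[10,4],[13,0],[43,19],[50,0]]
[[10,4],[13,0],[43,19],[50,0]]
[[10,4],[13,6],[29,0],[43,19],[50,0]]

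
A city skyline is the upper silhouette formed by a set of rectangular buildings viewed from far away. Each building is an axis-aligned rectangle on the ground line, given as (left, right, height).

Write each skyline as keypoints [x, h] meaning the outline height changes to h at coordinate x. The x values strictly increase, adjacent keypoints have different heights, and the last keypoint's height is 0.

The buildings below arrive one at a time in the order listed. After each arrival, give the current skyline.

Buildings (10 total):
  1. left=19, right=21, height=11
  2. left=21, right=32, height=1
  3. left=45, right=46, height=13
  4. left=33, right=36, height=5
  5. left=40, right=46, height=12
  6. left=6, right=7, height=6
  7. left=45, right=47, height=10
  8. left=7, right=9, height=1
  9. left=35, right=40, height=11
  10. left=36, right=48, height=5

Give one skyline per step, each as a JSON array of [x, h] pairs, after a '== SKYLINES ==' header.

== SKYLINES ==
[[19,11],[21,0]]
[[19,11],[21,1],[32,0]]
[[19,11],[21,1],[32,0],[45,13],[46,0]]
[[19,11],[21,1],[32,0],[33,5],[36,0],[45,13],[46,0]]
[[19,11],[21,1],[32,0],[33,5],[36,0],[40,12],[45,13],[46,0]]
[[6,6],[7,0],[19,11],[21,1],[32,0],[33,5],[36,0],[40,12],[45,13],[46,0]]
[[6,6],[7,0],[19,11],[21,1],[32,0],[33,5],[36,0],[40,12],[45,13],[46,10],[47,0]]
[[6,6],[7,1],[9,0],[19,11],[21,1],[32,0],[33,5],[36,0],[40,12],[45,13],[46,10],[47,0]]
[[6,6],[7,1],[9,0],[19,11],[21,1],[32,0],[33,5],[35,11],[40,12],[45,13],[46,10],[47,0]]
[[6,6],[7,1],[9,0],[19,11],[21,1],[32,0],[33,5],[35,11],[40,12],[45,13],[46,10],[47,5],[48,0]]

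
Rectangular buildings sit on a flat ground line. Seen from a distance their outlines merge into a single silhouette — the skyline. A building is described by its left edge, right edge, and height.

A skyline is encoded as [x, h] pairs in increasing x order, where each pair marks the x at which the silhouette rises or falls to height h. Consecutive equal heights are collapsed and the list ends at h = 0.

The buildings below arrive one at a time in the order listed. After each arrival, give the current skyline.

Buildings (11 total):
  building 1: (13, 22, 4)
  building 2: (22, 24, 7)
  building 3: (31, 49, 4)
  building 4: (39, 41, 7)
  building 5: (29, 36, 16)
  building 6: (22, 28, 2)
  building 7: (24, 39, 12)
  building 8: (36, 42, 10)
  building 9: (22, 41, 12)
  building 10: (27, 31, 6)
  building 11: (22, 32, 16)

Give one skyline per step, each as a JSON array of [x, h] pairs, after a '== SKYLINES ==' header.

== SKYLINES ==
[[13,4],[22,0]]
[[13,4],[22,7],[24,0]]
[[13,4],[22,7],[24,0],[31,4],[49,0]]
[[13,4],[22,7],[24,0],[31,4],[39,7],[41,4],[49,0]]
[[13,4],[22,7],[24,0],[29,16],[36,4],[39,7],[41,4],[49,0]]
[[13,4],[22,7],[24,2],[28,0],[29,16],[36,4],[39,7],[41,4],[49,0]]
[[13,4],[22,7],[24,12],[29,16],[36,12],[39,7],[41,4],[49,0]]
[[13,4],[22,7],[24,12],[29,16],[36,12],[39,10],[42,4],[49,0]]
[[13,4],[22,12],[29,16],[36,12],[41,10],[42,4],[49,0]]
[[13,4],[22,12],[29,16],[36,12],[41,10],[42,4],[49,0]]
[[13,4],[22,16],[36,12],[41,10],[42,4],[49,0]]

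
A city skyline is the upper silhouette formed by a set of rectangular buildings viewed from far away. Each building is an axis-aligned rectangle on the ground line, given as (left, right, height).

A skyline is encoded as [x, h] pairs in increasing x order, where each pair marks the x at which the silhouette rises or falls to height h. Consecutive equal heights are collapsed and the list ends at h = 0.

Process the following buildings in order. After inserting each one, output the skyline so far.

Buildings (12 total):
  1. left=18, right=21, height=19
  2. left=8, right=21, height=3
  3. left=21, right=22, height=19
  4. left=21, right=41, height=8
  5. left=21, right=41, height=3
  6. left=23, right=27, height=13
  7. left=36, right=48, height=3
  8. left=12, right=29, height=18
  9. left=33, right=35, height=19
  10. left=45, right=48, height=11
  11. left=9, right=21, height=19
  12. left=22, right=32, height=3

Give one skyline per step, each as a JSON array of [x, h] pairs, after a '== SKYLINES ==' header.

== SKYLINES ==
[[18,19],[21,0]]
[[8,3],[18,19],[21,0]]
[[8,3],[18,19],[22,0]]
[[8,3],[18,19],[22,8],[41,0]]
[[8,3],[18,19],[22,8],[41,0]]
[[8,3],[18,19],[22,8],[23,13],[27,8],[41,0]]
[[8,3],[18,19],[22,8],[23,13],[27,8],[41,3],[48,0]]
[[8,3],[12,18],[18,19],[22,18],[29,8],[41,3],[48,0]]
[[8,3],[12,18],[18,19],[22,18],[29,8],[33,19],[35,8],[41,3],[48,0]]
[[8,3],[12,18],[18,19],[22,18],[29,8],[33,19],[35,8],[41,3],[45,11],[48,0]]
[[8,3],[9,19],[22,18],[29,8],[33,19],[35,8],[41,3],[45,11],[48,0]]
[[8,3],[9,19],[22,18],[29,8],[33,19],[35,8],[41,3],[45,11],[48,0]]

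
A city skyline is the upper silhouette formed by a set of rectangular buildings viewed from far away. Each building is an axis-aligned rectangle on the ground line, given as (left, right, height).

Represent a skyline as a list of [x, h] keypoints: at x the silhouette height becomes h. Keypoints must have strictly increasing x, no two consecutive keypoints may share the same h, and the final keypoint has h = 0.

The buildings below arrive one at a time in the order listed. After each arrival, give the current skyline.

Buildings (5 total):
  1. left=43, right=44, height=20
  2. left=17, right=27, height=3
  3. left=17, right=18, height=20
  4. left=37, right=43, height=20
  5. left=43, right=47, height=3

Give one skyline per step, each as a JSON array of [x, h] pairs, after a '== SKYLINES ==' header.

== SKYLINES ==
[[43,20],[44,0]]
[[17,3],[27,0],[43,20],[44,0]]
[[17,20],[18,3],[27,0],[43,20],[44,0]]
[[17,20],[18,3],[27,0],[37,20],[44,0]]
[[17,20],[18,3],[27,0],[37,20],[44,3],[47,0]]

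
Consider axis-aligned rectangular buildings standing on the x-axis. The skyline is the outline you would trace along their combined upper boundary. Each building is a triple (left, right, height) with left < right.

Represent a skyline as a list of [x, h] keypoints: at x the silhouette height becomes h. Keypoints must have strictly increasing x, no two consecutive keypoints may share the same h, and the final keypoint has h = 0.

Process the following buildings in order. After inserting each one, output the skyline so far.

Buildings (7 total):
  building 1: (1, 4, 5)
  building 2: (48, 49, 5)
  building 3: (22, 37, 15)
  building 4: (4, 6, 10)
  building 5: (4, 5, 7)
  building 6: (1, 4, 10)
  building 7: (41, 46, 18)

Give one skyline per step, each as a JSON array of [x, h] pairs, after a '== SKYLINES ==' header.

== SKYLINES ==
[[1,5],[4,0]]
[[1,5],[4,0],[48,5],[49,0]]
[[1,5],[4,0],[22,15],[37,0],[48,5],[49,0]]
[[1,5],[4,10],[6,0],[22,15],[37,0],[48,5],[49,0]]
[[1,5],[4,10],[6,0],[22,15],[37,0],[48,5],[49,0]]
[[1,10],[6,0],[22,15],[37,0],[48,5],[49,0]]
[[1,10],[6,0],[22,15],[37,0],[41,18],[46,0],[48,5],[49,0]]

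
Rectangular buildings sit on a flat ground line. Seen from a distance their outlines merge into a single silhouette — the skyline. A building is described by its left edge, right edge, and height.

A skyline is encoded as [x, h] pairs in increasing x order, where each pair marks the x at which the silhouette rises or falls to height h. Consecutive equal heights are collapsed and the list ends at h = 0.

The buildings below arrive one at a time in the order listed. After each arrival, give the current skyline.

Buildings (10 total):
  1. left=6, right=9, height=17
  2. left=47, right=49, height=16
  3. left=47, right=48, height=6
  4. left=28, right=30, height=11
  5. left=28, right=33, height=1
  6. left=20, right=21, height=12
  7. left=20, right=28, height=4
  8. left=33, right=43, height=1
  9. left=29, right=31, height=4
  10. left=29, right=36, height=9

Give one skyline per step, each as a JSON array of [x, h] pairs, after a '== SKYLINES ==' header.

== SKYLINES ==
[[6,17],[9,0]]
[[6,17],[9,0],[47,16],[49,0]]
[[6,17],[9,0],[47,16],[49,0]]
[[6,17],[9,0],[28,11],[30,0],[47,16],[49,0]]
[[6,17],[9,0],[28,11],[30,1],[33,0],[47,16],[49,0]]
[[6,17],[9,0],[20,12],[21,0],[28,11],[30,1],[33,0],[47,16],[49,0]]
[[6,17],[9,0],[20,12],[21,4],[28,11],[30,1],[33,0],[47,16],[49,0]]
[[6,17],[9,0],[20,12],[21,4],[28,11],[30,1],[43,0],[47,16],[49,0]]
[[6,17],[9,0],[20,12],[21,4],[28,11],[30,4],[31,1],[43,0],[47,16],[49,0]]
[[6,17],[9,0],[20,12],[21,4],[28,11],[30,9],[36,1],[43,0],[47,16],[49,0]]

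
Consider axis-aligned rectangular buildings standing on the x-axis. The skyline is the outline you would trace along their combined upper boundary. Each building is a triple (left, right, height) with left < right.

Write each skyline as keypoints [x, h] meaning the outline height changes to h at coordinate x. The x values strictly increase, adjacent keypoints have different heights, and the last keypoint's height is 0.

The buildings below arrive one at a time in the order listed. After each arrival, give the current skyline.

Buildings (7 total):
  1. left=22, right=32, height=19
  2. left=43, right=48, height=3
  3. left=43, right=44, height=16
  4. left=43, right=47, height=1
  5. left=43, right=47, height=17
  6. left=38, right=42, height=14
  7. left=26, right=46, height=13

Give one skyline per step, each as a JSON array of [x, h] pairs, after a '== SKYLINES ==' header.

== SKYLINES ==
[[22,19],[32,0]]
[[22,19],[32,0],[43,3],[48,0]]
[[22,19],[32,0],[43,16],[44,3],[48,0]]
[[22,19],[32,0],[43,16],[44,3],[48,0]]
[[22,19],[32,0],[43,17],[47,3],[48,0]]
[[22,19],[32,0],[38,14],[42,0],[43,17],[47,3],[48,0]]
[[22,19],[32,13],[38,14],[42,13],[43,17],[47,3],[48,0]]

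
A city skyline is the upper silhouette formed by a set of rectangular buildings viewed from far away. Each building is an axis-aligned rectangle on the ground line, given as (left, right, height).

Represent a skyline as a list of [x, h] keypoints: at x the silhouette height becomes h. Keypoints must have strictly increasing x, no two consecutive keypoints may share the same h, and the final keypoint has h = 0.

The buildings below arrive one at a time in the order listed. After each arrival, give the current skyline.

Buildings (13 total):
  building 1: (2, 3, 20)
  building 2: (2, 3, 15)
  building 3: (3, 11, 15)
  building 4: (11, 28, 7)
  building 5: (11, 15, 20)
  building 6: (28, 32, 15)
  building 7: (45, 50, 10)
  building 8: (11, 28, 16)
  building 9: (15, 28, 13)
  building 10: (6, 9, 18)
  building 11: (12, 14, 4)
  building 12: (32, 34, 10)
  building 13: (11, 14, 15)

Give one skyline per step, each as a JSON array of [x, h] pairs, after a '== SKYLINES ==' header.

== SKYLINES ==
[[2,20],[3,0]]
[[2,20],[3,0]]
[[2,20],[3,15],[11,0]]
[[2,20],[3,15],[11,7],[28,0]]
[[2,20],[3,15],[11,20],[15,7],[28,0]]
[[2,20],[3,15],[11,20],[15,7],[28,15],[32,0]]
[[2,20],[3,15],[11,20],[15,7],[28,15],[32,0],[45,10],[50,0]]
[[2,20],[3,15],[11,20],[15,16],[28,15],[32,0],[45,10],[50,0]]
[[2,20],[3,15],[11,20],[15,16],[28,15],[32,0],[45,10],[50,0]]
[[2,20],[3,15],[6,18],[9,15],[11,20],[15,16],[28,15],[32,0],[45,10],[50,0]]
[[2,20],[3,15],[6,18],[9,15],[11,20],[15,16],[28,15],[32,0],[45,10],[50,0]]
[[2,20],[3,15],[6,18],[9,15],[11,20],[15,16],[28,15],[32,10],[34,0],[45,10],[50,0]]
[[2,20],[3,15],[6,18],[9,15],[11,20],[15,16],[28,15],[32,10],[34,0],[45,10],[50,0]]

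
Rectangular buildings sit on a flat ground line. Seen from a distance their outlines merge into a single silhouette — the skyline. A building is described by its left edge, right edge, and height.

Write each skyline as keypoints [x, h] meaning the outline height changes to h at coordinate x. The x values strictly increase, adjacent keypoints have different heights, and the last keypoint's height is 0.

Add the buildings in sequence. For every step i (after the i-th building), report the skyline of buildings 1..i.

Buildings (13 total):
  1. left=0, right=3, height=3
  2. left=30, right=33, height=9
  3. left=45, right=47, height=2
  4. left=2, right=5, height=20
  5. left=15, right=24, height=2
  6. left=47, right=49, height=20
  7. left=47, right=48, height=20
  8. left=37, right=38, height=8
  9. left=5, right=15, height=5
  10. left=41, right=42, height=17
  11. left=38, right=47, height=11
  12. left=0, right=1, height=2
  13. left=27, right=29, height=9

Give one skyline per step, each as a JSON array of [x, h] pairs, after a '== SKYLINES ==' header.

== SKYLINES ==
[[0,3],[3,0]]
[[0,3],[3,0],[30,9],[33,0]]
[[0,3],[3,0],[30,9],[33,0],[45,2],[47,0]]
[[0,3],[2,20],[5,0],[30,9],[33,0],[45,2],[47,0]]
[[0,3],[2,20],[5,0],[15,2],[24,0],[30,9],[33,0],[45,2],[47,0]]
[[0,3],[2,20],[5,0],[15,2],[24,0],[30,9],[33,0],[45,2],[47,20],[49,0]]
[[0,3],[2,20],[5,0],[15,2],[24,0],[30,9],[33,0],[45,2],[47,20],[49,0]]
[[0,3],[2,20],[5,0],[15,2],[24,0],[30,9],[33,0],[37,8],[38,0],[45,2],[47,20],[49,0]]
[[0,3],[2,20],[5,5],[15,2],[24,0],[30,9],[33,0],[37,8],[38,0],[45,2],[47,20],[49,0]]
[[0,3],[2,20],[5,5],[15,2],[24,0],[30,9],[33,0],[37,8],[38,0],[41,17],[42,0],[45,2],[47,20],[49,0]]
[[0,3],[2,20],[5,5],[15,2],[24,0],[30,9],[33,0],[37,8],[38,11],[41,17],[42,11],[47,20],[49,0]]
[[0,3],[2,20],[5,5],[15,2],[24,0],[30,9],[33,0],[37,8],[38,11],[41,17],[42,11],[47,20],[49,0]]
[[0,3],[2,20],[5,5],[15,2],[24,0],[27,9],[29,0],[30,9],[33,0],[37,8],[38,11],[41,17],[42,11],[47,20],[49,0]]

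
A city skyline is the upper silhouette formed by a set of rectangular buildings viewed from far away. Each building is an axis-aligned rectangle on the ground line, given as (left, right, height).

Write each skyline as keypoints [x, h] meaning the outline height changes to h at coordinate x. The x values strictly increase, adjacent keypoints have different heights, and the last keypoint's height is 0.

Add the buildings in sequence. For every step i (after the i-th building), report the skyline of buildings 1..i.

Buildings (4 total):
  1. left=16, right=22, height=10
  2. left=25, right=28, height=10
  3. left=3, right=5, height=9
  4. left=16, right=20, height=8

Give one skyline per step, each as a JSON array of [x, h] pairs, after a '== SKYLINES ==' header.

== SKYLINES ==
[[16,10],[22,0]]
[[16,10],[22,0],[25,10],[28,0]]
[[3,9],[5,0],[16,10],[22,0],[25,10],[28,0]]
[[3,9],[5,0],[16,10],[22,0],[25,10],[28,0]]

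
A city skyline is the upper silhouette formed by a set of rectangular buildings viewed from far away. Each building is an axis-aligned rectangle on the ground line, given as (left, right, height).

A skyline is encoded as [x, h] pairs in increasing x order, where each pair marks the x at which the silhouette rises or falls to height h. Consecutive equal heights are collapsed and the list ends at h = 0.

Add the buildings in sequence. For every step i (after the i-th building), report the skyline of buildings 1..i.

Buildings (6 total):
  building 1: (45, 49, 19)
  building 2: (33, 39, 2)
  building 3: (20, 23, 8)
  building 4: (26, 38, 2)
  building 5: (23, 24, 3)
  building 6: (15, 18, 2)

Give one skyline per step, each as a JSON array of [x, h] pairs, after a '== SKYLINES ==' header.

== SKYLINES ==
[[45,19],[49,0]]
[[33,2],[39,0],[45,19],[49,0]]
[[20,8],[23,0],[33,2],[39,0],[45,19],[49,0]]
[[20,8],[23,0],[26,2],[39,0],[45,19],[49,0]]
[[20,8],[23,3],[24,0],[26,2],[39,0],[45,19],[49,0]]
[[15,2],[18,0],[20,8],[23,3],[24,0],[26,2],[39,0],[45,19],[49,0]]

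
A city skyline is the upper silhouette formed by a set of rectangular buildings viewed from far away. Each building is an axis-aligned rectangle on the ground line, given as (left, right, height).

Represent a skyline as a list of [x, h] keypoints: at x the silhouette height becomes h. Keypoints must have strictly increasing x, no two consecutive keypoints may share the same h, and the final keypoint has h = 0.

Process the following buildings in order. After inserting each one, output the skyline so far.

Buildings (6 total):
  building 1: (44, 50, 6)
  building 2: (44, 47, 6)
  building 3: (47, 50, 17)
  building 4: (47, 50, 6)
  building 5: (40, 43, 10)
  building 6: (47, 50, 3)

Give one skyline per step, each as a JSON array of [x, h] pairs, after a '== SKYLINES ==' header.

== SKYLINES ==
[[44,6],[50,0]]
[[44,6],[50,0]]
[[44,6],[47,17],[50,0]]
[[44,6],[47,17],[50,0]]
[[40,10],[43,0],[44,6],[47,17],[50,0]]
[[40,10],[43,0],[44,6],[47,17],[50,0]]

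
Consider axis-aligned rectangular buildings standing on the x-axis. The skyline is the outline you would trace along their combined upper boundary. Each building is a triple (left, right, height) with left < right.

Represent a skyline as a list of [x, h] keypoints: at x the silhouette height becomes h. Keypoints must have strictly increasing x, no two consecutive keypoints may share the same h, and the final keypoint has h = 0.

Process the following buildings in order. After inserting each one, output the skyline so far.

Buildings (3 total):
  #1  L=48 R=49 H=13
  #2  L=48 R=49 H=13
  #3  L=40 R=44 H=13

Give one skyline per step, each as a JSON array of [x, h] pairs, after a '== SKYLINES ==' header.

== SKYLINES ==
[[48,13],[49,0]]
[[48,13],[49,0]]
[[40,13],[44,0],[48,13],[49,0]]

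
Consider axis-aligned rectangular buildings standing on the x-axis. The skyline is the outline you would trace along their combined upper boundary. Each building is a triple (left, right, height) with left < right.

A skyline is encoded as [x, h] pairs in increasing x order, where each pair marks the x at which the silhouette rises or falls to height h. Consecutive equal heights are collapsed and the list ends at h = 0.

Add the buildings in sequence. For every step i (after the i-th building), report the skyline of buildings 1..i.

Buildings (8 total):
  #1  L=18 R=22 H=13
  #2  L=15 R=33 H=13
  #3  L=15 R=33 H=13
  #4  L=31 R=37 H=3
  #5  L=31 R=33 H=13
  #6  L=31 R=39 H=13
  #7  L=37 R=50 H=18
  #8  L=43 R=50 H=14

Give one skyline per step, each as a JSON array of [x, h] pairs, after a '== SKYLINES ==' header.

== SKYLINES ==
[[18,13],[22,0]]
[[15,13],[33,0]]
[[15,13],[33,0]]
[[15,13],[33,3],[37,0]]
[[15,13],[33,3],[37,0]]
[[15,13],[39,0]]
[[15,13],[37,18],[50,0]]
[[15,13],[37,18],[50,0]]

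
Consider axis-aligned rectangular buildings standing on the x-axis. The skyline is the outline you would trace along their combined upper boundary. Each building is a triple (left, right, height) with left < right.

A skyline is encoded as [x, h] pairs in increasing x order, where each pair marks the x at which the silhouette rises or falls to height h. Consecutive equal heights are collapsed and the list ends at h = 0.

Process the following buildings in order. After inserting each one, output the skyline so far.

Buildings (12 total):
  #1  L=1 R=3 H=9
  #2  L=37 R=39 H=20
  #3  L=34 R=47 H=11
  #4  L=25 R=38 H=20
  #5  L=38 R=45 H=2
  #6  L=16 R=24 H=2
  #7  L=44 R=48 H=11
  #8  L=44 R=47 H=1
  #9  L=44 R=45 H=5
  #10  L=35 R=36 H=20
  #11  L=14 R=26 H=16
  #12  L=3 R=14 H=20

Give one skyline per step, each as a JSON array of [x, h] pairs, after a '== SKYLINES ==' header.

== SKYLINES ==
[[1,9],[3,0]]
[[1,9],[3,0],[37,20],[39,0]]
[[1,9],[3,0],[34,11],[37,20],[39,11],[47,0]]
[[1,9],[3,0],[25,20],[39,11],[47,0]]
[[1,9],[3,0],[25,20],[39,11],[47,0]]
[[1,9],[3,0],[16,2],[24,0],[25,20],[39,11],[47,0]]
[[1,9],[3,0],[16,2],[24,0],[25,20],[39,11],[48,0]]
[[1,9],[3,0],[16,2],[24,0],[25,20],[39,11],[48,0]]
[[1,9],[3,0],[16,2],[24,0],[25,20],[39,11],[48,0]]
[[1,9],[3,0],[16,2],[24,0],[25,20],[39,11],[48,0]]
[[1,9],[3,0],[14,16],[25,20],[39,11],[48,0]]
[[1,9],[3,20],[14,16],[25,20],[39,11],[48,0]]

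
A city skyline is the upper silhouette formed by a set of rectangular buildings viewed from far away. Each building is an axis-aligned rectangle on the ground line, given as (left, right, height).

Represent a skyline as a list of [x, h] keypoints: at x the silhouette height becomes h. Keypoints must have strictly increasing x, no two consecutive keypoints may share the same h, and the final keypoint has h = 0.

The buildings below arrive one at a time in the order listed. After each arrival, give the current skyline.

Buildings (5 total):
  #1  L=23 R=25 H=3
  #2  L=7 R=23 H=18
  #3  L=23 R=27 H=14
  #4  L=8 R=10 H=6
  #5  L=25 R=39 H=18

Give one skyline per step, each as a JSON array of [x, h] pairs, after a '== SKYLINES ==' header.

== SKYLINES ==
[[23,3],[25,0]]
[[7,18],[23,3],[25,0]]
[[7,18],[23,14],[27,0]]
[[7,18],[23,14],[27,0]]
[[7,18],[23,14],[25,18],[39,0]]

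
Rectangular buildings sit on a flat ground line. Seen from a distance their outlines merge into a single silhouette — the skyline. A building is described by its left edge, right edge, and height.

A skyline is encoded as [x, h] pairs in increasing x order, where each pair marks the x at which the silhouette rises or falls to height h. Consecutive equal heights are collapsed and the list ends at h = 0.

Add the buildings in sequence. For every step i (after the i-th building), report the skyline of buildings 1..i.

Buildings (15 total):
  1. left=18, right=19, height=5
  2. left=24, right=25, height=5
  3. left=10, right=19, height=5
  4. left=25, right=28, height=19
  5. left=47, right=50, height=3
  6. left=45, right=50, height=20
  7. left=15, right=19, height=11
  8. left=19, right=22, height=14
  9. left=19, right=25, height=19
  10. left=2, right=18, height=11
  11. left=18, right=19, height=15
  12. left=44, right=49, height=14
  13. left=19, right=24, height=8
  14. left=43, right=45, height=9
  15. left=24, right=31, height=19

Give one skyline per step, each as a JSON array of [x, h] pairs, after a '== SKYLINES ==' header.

== SKYLINES ==
[[18,5],[19,0]]
[[18,5],[19,0],[24,5],[25,0]]
[[10,5],[19,0],[24,5],[25,0]]
[[10,5],[19,0],[24,5],[25,19],[28,0]]
[[10,5],[19,0],[24,5],[25,19],[28,0],[47,3],[50,0]]
[[10,5],[19,0],[24,5],[25,19],[28,0],[45,20],[50,0]]
[[10,5],[15,11],[19,0],[24,5],[25,19],[28,0],[45,20],[50,0]]
[[10,5],[15,11],[19,14],[22,0],[24,5],[25,19],[28,0],[45,20],[50,0]]
[[10,5],[15,11],[19,19],[28,0],[45,20],[50,0]]
[[2,11],[19,19],[28,0],[45,20],[50,0]]
[[2,11],[18,15],[19,19],[28,0],[45,20],[50,0]]
[[2,11],[18,15],[19,19],[28,0],[44,14],[45,20],[50,0]]
[[2,11],[18,15],[19,19],[28,0],[44,14],[45,20],[50,0]]
[[2,11],[18,15],[19,19],[28,0],[43,9],[44,14],[45,20],[50,0]]
[[2,11],[18,15],[19,19],[31,0],[43,9],[44,14],[45,20],[50,0]]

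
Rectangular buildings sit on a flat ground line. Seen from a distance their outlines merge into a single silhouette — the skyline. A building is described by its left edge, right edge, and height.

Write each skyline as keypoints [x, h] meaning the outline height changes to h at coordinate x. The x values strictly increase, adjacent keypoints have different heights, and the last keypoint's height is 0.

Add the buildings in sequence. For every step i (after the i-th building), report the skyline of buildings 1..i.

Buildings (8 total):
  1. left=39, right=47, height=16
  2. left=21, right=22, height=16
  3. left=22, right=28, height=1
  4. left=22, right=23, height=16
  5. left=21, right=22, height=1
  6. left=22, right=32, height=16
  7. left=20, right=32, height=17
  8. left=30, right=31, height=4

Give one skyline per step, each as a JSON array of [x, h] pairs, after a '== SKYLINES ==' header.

== SKYLINES ==
[[39,16],[47,0]]
[[21,16],[22,0],[39,16],[47,0]]
[[21,16],[22,1],[28,0],[39,16],[47,0]]
[[21,16],[23,1],[28,0],[39,16],[47,0]]
[[21,16],[23,1],[28,0],[39,16],[47,0]]
[[21,16],[32,0],[39,16],[47,0]]
[[20,17],[32,0],[39,16],[47,0]]
[[20,17],[32,0],[39,16],[47,0]]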